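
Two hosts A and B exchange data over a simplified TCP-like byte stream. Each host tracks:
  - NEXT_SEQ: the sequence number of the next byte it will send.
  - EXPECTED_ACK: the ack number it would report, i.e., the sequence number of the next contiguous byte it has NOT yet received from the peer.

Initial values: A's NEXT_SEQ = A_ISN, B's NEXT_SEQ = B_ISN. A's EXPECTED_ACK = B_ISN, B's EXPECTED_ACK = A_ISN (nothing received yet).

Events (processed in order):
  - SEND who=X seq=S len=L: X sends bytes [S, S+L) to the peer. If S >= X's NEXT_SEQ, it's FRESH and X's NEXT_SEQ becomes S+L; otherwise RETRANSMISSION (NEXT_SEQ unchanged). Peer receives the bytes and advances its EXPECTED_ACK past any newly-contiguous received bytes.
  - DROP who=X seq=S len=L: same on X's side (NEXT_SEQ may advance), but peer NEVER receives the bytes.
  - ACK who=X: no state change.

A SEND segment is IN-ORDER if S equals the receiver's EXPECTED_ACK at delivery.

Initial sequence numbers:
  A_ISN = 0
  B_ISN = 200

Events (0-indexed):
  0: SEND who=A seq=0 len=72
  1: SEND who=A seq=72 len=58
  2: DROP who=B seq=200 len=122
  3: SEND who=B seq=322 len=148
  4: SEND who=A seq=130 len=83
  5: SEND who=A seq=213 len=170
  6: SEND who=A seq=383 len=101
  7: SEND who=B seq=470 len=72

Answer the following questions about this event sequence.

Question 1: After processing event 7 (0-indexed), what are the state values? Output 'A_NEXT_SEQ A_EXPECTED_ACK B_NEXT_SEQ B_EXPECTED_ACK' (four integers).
After event 0: A_seq=72 A_ack=200 B_seq=200 B_ack=72
After event 1: A_seq=130 A_ack=200 B_seq=200 B_ack=130
After event 2: A_seq=130 A_ack=200 B_seq=322 B_ack=130
After event 3: A_seq=130 A_ack=200 B_seq=470 B_ack=130
After event 4: A_seq=213 A_ack=200 B_seq=470 B_ack=213
After event 5: A_seq=383 A_ack=200 B_seq=470 B_ack=383
After event 6: A_seq=484 A_ack=200 B_seq=470 B_ack=484
After event 7: A_seq=484 A_ack=200 B_seq=542 B_ack=484

484 200 542 484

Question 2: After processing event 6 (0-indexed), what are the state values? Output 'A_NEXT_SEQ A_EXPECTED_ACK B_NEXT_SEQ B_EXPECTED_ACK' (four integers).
After event 0: A_seq=72 A_ack=200 B_seq=200 B_ack=72
After event 1: A_seq=130 A_ack=200 B_seq=200 B_ack=130
After event 2: A_seq=130 A_ack=200 B_seq=322 B_ack=130
After event 3: A_seq=130 A_ack=200 B_seq=470 B_ack=130
After event 4: A_seq=213 A_ack=200 B_seq=470 B_ack=213
After event 5: A_seq=383 A_ack=200 B_seq=470 B_ack=383
After event 6: A_seq=484 A_ack=200 B_seq=470 B_ack=484

484 200 470 484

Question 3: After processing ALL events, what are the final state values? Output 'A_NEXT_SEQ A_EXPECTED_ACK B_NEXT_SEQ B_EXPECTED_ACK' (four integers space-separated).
Answer: 484 200 542 484

Derivation:
After event 0: A_seq=72 A_ack=200 B_seq=200 B_ack=72
After event 1: A_seq=130 A_ack=200 B_seq=200 B_ack=130
After event 2: A_seq=130 A_ack=200 B_seq=322 B_ack=130
After event 3: A_seq=130 A_ack=200 B_seq=470 B_ack=130
After event 4: A_seq=213 A_ack=200 B_seq=470 B_ack=213
After event 5: A_seq=383 A_ack=200 B_seq=470 B_ack=383
After event 6: A_seq=484 A_ack=200 B_seq=470 B_ack=484
After event 7: A_seq=484 A_ack=200 B_seq=542 B_ack=484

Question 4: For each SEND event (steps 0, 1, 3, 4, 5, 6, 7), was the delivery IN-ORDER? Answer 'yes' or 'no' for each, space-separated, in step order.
Answer: yes yes no yes yes yes no

Derivation:
Step 0: SEND seq=0 -> in-order
Step 1: SEND seq=72 -> in-order
Step 3: SEND seq=322 -> out-of-order
Step 4: SEND seq=130 -> in-order
Step 5: SEND seq=213 -> in-order
Step 6: SEND seq=383 -> in-order
Step 7: SEND seq=470 -> out-of-order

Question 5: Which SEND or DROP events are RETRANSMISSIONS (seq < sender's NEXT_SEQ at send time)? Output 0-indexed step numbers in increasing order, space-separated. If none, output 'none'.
Step 0: SEND seq=0 -> fresh
Step 1: SEND seq=72 -> fresh
Step 2: DROP seq=200 -> fresh
Step 3: SEND seq=322 -> fresh
Step 4: SEND seq=130 -> fresh
Step 5: SEND seq=213 -> fresh
Step 6: SEND seq=383 -> fresh
Step 7: SEND seq=470 -> fresh

Answer: none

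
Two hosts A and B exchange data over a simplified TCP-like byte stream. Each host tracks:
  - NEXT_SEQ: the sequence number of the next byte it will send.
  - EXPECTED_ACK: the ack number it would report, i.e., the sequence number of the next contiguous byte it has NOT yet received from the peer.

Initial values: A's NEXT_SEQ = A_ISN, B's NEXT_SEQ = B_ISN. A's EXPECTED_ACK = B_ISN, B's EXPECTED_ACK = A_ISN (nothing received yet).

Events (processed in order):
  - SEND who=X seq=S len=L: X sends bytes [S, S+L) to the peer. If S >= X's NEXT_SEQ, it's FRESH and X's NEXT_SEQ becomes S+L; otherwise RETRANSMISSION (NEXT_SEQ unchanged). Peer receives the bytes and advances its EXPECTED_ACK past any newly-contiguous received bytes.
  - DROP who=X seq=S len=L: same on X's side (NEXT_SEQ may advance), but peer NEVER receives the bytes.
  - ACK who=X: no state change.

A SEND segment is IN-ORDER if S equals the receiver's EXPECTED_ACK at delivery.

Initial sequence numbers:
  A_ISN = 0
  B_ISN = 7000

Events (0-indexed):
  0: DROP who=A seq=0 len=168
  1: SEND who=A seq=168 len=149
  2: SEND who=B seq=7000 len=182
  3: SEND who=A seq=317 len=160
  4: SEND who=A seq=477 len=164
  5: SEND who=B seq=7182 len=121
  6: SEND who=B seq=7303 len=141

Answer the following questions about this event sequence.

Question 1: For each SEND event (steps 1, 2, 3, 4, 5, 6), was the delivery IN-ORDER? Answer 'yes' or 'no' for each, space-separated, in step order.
Step 1: SEND seq=168 -> out-of-order
Step 2: SEND seq=7000 -> in-order
Step 3: SEND seq=317 -> out-of-order
Step 4: SEND seq=477 -> out-of-order
Step 5: SEND seq=7182 -> in-order
Step 6: SEND seq=7303 -> in-order

Answer: no yes no no yes yes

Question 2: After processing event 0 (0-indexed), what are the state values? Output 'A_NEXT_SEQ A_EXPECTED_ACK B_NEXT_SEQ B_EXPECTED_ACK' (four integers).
After event 0: A_seq=168 A_ack=7000 B_seq=7000 B_ack=0

168 7000 7000 0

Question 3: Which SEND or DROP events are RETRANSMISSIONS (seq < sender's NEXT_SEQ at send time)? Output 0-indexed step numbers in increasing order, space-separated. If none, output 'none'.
Answer: none

Derivation:
Step 0: DROP seq=0 -> fresh
Step 1: SEND seq=168 -> fresh
Step 2: SEND seq=7000 -> fresh
Step 3: SEND seq=317 -> fresh
Step 4: SEND seq=477 -> fresh
Step 5: SEND seq=7182 -> fresh
Step 6: SEND seq=7303 -> fresh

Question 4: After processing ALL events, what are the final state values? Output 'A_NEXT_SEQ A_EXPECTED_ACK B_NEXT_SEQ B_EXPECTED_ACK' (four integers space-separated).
Answer: 641 7444 7444 0

Derivation:
After event 0: A_seq=168 A_ack=7000 B_seq=7000 B_ack=0
After event 1: A_seq=317 A_ack=7000 B_seq=7000 B_ack=0
After event 2: A_seq=317 A_ack=7182 B_seq=7182 B_ack=0
After event 3: A_seq=477 A_ack=7182 B_seq=7182 B_ack=0
After event 4: A_seq=641 A_ack=7182 B_seq=7182 B_ack=0
After event 5: A_seq=641 A_ack=7303 B_seq=7303 B_ack=0
After event 6: A_seq=641 A_ack=7444 B_seq=7444 B_ack=0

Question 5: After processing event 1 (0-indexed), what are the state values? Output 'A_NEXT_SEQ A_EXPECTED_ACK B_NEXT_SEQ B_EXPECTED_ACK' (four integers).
After event 0: A_seq=168 A_ack=7000 B_seq=7000 B_ack=0
After event 1: A_seq=317 A_ack=7000 B_seq=7000 B_ack=0

317 7000 7000 0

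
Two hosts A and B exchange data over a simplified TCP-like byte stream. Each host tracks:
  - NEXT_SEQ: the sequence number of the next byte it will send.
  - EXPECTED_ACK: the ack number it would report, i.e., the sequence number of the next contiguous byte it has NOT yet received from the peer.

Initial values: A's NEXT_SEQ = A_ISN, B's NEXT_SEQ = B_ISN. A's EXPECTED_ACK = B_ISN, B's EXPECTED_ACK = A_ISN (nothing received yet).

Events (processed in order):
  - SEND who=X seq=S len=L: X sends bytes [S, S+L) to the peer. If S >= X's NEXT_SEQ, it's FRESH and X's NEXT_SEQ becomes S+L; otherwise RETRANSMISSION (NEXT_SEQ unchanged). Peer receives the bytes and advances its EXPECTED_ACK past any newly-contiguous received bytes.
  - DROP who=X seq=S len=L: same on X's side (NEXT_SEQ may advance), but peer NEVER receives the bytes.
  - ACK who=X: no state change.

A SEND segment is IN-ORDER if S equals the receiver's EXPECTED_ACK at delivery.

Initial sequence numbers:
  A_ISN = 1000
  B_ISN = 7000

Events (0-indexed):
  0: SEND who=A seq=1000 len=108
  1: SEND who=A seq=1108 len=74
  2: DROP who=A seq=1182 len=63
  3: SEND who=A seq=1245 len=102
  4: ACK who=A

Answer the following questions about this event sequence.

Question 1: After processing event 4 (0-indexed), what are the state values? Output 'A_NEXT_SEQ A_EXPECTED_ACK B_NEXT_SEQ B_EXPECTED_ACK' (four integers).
After event 0: A_seq=1108 A_ack=7000 B_seq=7000 B_ack=1108
After event 1: A_seq=1182 A_ack=7000 B_seq=7000 B_ack=1182
After event 2: A_seq=1245 A_ack=7000 B_seq=7000 B_ack=1182
After event 3: A_seq=1347 A_ack=7000 B_seq=7000 B_ack=1182
After event 4: A_seq=1347 A_ack=7000 B_seq=7000 B_ack=1182

1347 7000 7000 1182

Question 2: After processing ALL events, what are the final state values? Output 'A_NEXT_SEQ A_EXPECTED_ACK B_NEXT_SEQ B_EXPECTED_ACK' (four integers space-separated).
After event 0: A_seq=1108 A_ack=7000 B_seq=7000 B_ack=1108
After event 1: A_seq=1182 A_ack=7000 B_seq=7000 B_ack=1182
After event 2: A_seq=1245 A_ack=7000 B_seq=7000 B_ack=1182
After event 3: A_seq=1347 A_ack=7000 B_seq=7000 B_ack=1182
After event 4: A_seq=1347 A_ack=7000 B_seq=7000 B_ack=1182

Answer: 1347 7000 7000 1182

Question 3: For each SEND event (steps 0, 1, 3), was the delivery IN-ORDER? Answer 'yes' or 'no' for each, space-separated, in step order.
Answer: yes yes no

Derivation:
Step 0: SEND seq=1000 -> in-order
Step 1: SEND seq=1108 -> in-order
Step 3: SEND seq=1245 -> out-of-order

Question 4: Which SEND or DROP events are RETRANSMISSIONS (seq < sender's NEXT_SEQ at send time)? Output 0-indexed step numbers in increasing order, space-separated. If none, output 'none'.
Step 0: SEND seq=1000 -> fresh
Step 1: SEND seq=1108 -> fresh
Step 2: DROP seq=1182 -> fresh
Step 3: SEND seq=1245 -> fresh

Answer: none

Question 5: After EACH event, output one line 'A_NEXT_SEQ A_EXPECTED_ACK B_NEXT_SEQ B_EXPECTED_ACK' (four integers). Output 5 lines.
1108 7000 7000 1108
1182 7000 7000 1182
1245 7000 7000 1182
1347 7000 7000 1182
1347 7000 7000 1182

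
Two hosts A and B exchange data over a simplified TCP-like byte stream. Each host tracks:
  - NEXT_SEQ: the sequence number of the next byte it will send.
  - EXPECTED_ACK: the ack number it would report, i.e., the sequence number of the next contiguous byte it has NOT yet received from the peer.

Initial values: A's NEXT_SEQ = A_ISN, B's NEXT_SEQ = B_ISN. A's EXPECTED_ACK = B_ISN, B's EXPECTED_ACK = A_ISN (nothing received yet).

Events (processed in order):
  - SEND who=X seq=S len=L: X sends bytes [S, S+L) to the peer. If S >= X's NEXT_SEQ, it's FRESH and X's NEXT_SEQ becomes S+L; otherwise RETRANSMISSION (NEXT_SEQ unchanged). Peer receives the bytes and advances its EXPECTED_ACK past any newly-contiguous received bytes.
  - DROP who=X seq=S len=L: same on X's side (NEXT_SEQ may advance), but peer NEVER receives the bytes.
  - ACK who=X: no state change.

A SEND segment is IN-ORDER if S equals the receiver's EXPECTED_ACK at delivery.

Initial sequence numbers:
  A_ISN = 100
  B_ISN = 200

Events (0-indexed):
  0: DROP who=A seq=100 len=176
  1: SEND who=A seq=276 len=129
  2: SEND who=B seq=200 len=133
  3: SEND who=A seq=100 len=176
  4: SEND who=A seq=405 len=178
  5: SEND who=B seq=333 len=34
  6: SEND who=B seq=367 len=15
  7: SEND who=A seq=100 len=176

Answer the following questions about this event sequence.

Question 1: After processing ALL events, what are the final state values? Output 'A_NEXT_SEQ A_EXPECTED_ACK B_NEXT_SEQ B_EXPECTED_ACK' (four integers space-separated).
Answer: 583 382 382 583

Derivation:
After event 0: A_seq=276 A_ack=200 B_seq=200 B_ack=100
After event 1: A_seq=405 A_ack=200 B_seq=200 B_ack=100
After event 2: A_seq=405 A_ack=333 B_seq=333 B_ack=100
After event 3: A_seq=405 A_ack=333 B_seq=333 B_ack=405
After event 4: A_seq=583 A_ack=333 B_seq=333 B_ack=583
After event 5: A_seq=583 A_ack=367 B_seq=367 B_ack=583
After event 6: A_seq=583 A_ack=382 B_seq=382 B_ack=583
After event 7: A_seq=583 A_ack=382 B_seq=382 B_ack=583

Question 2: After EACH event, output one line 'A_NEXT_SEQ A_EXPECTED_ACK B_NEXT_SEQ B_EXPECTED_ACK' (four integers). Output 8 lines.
276 200 200 100
405 200 200 100
405 333 333 100
405 333 333 405
583 333 333 583
583 367 367 583
583 382 382 583
583 382 382 583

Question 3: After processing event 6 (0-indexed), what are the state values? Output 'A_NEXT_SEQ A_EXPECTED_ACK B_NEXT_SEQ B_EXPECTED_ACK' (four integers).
After event 0: A_seq=276 A_ack=200 B_seq=200 B_ack=100
After event 1: A_seq=405 A_ack=200 B_seq=200 B_ack=100
After event 2: A_seq=405 A_ack=333 B_seq=333 B_ack=100
After event 3: A_seq=405 A_ack=333 B_seq=333 B_ack=405
After event 4: A_seq=583 A_ack=333 B_seq=333 B_ack=583
After event 5: A_seq=583 A_ack=367 B_seq=367 B_ack=583
After event 6: A_seq=583 A_ack=382 B_seq=382 B_ack=583

583 382 382 583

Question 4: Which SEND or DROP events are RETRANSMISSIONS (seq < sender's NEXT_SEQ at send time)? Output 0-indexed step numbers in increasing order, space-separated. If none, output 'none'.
Answer: 3 7

Derivation:
Step 0: DROP seq=100 -> fresh
Step 1: SEND seq=276 -> fresh
Step 2: SEND seq=200 -> fresh
Step 3: SEND seq=100 -> retransmit
Step 4: SEND seq=405 -> fresh
Step 5: SEND seq=333 -> fresh
Step 6: SEND seq=367 -> fresh
Step 7: SEND seq=100 -> retransmit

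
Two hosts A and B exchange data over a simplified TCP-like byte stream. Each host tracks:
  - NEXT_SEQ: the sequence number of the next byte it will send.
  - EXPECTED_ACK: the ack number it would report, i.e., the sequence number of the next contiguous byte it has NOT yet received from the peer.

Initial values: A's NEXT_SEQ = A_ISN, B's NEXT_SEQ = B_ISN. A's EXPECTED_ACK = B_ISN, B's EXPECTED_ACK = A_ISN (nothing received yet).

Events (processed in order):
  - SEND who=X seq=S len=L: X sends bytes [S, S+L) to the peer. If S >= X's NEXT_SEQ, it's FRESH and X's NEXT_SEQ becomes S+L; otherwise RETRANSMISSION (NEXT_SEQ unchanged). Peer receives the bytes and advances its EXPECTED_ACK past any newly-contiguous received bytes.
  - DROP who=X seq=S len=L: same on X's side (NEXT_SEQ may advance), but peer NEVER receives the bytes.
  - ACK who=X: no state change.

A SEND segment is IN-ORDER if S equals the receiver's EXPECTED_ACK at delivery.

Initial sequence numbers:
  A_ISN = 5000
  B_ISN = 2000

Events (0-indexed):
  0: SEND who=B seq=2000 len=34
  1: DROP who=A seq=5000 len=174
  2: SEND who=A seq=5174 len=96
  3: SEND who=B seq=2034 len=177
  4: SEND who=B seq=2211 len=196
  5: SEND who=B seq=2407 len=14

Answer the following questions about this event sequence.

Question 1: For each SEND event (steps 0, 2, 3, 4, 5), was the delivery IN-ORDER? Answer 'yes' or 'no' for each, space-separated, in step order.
Answer: yes no yes yes yes

Derivation:
Step 0: SEND seq=2000 -> in-order
Step 2: SEND seq=5174 -> out-of-order
Step 3: SEND seq=2034 -> in-order
Step 4: SEND seq=2211 -> in-order
Step 5: SEND seq=2407 -> in-order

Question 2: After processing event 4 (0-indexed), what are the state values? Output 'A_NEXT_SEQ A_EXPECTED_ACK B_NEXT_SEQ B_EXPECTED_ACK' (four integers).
After event 0: A_seq=5000 A_ack=2034 B_seq=2034 B_ack=5000
After event 1: A_seq=5174 A_ack=2034 B_seq=2034 B_ack=5000
After event 2: A_seq=5270 A_ack=2034 B_seq=2034 B_ack=5000
After event 3: A_seq=5270 A_ack=2211 B_seq=2211 B_ack=5000
After event 4: A_seq=5270 A_ack=2407 B_seq=2407 B_ack=5000

5270 2407 2407 5000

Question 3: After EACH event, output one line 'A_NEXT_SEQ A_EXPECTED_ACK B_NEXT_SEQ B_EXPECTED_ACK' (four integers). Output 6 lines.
5000 2034 2034 5000
5174 2034 2034 5000
5270 2034 2034 5000
5270 2211 2211 5000
5270 2407 2407 5000
5270 2421 2421 5000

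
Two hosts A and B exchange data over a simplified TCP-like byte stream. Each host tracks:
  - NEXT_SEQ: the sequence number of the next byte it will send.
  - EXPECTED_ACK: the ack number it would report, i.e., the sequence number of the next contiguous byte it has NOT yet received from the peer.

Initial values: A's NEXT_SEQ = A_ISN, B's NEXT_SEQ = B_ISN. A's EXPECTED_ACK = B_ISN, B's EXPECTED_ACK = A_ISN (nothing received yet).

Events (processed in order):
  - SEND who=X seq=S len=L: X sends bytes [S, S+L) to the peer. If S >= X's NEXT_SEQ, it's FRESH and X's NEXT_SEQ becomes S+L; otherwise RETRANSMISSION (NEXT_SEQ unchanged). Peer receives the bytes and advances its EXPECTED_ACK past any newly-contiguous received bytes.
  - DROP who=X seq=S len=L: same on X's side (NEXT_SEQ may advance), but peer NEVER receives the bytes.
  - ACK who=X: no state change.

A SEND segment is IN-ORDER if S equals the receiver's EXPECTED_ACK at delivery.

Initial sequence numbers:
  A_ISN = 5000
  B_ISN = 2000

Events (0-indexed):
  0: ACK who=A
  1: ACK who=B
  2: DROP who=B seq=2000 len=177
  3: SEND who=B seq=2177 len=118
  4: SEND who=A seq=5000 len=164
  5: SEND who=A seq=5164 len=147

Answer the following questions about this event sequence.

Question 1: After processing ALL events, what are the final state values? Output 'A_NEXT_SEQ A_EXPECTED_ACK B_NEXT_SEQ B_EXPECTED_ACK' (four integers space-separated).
Answer: 5311 2000 2295 5311

Derivation:
After event 0: A_seq=5000 A_ack=2000 B_seq=2000 B_ack=5000
After event 1: A_seq=5000 A_ack=2000 B_seq=2000 B_ack=5000
After event 2: A_seq=5000 A_ack=2000 B_seq=2177 B_ack=5000
After event 3: A_seq=5000 A_ack=2000 B_seq=2295 B_ack=5000
After event 4: A_seq=5164 A_ack=2000 B_seq=2295 B_ack=5164
After event 5: A_seq=5311 A_ack=2000 B_seq=2295 B_ack=5311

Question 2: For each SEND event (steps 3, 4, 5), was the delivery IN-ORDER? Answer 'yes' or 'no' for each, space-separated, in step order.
Step 3: SEND seq=2177 -> out-of-order
Step 4: SEND seq=5000 -> in-order
Step 5: SEND seq=5164 -> in-order

Answer: no yes yes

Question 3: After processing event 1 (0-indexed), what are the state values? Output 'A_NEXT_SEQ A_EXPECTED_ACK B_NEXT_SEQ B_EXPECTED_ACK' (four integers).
After event 0: A_seq=5000 A_ack=2000 B_seq=2000 B_ack=5000
After event 1: A_seq=5000 A_ack=2000 B_seq=2000 B_ack=5000

5000 2000 2000 5000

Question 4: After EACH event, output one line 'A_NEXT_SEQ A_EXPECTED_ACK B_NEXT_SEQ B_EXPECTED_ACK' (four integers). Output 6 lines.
5000 2000 2000 5000
5000 2000 2000 5000
5000 2000 2177 5000
5000 2000 2295 5000
5164 2000 2295 5164
5311 2000 2295 5311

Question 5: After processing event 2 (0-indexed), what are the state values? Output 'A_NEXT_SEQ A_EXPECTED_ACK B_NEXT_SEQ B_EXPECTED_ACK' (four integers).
After event 0: A_seq=5000 A_ack=2000 B_seq=2000 B_ack=5000
After event 1: A_seq=5000 A_ack=2000 B_seq=2000 B_ack=5000
After event 2: A_seq=5000 A_ack=2000 B_seq=2177 B_ack=5000

5000 2000 2177 5000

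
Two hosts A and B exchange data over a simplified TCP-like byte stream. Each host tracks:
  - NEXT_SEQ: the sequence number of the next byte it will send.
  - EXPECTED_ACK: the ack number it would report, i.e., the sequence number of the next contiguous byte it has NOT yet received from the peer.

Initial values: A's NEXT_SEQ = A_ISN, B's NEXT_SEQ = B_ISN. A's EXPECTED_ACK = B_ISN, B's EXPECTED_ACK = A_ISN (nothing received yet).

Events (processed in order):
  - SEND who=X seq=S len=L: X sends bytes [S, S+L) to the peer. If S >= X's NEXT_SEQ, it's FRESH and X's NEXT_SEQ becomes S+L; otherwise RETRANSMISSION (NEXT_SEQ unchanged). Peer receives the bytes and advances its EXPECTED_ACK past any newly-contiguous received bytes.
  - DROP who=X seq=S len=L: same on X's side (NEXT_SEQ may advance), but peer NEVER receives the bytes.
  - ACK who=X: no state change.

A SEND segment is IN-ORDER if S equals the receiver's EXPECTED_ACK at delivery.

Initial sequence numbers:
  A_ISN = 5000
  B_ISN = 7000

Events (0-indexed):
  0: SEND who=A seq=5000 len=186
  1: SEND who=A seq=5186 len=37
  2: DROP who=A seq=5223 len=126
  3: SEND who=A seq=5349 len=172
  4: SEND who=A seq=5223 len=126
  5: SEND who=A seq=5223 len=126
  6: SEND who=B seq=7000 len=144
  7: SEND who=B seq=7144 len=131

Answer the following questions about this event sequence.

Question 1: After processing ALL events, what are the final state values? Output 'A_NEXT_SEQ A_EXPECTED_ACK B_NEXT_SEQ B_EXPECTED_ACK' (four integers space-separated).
Answer: 5521 7275 7275 5521

Derivation:
After event 0: A_seq=5186 A_ack=7000 B_seq=7000 B_ack=5186
After event 1: A_seq=5223 A_ack=7000 B_seq=7000 B_ack=5223
After event 2: A_seq=5349 A_ack=7000 B_seq=7000 B_ack=5223
After event 3: A_seq=5521 A_ack=7000 B_seq=7000 B_ack=5223
After event 4: A_seq=5521 A_ack=7000 B_seq=7000 B_ack=5521
After event 5: A_seq=5521 A_ack=7000 B_seq=7000 B_ack=5521
After event 6: A_seq=5521 A_ack=7144 B_seq=7144 B_ack=5521
After event 7: A_seq=5521 A_ack=7275 B_seq=7275 B_ack=5521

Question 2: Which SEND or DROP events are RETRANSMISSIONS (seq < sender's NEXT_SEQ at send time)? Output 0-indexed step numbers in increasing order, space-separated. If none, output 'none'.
Answer: 4 5

Derivation:
Step 0: SEND seq=5000 -> fresh
Step 1: SEND seq=5186 -> fresh
Step 2: DROP seq=5223 -> fresh
Step 3: SEND seq=5349 -> fresh
Step 4: SEND seq=5223 -> retransmit
Step 5: SEND seq=5223 -> retransmit
Step 6: SEND seq=7000 -> fresh
Step 7: SEND seq=7144 -> fresh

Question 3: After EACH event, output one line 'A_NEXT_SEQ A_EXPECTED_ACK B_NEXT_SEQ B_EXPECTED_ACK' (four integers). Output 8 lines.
5186 7000 7000 5186
5223 7000 7000 5223
5349 7000 7000 5223
5521 7000 7000 5223
5521 7000 7000 5521
5521 7000 7000 5521
5521 7144 7144 5521
5521 7275 7275 5521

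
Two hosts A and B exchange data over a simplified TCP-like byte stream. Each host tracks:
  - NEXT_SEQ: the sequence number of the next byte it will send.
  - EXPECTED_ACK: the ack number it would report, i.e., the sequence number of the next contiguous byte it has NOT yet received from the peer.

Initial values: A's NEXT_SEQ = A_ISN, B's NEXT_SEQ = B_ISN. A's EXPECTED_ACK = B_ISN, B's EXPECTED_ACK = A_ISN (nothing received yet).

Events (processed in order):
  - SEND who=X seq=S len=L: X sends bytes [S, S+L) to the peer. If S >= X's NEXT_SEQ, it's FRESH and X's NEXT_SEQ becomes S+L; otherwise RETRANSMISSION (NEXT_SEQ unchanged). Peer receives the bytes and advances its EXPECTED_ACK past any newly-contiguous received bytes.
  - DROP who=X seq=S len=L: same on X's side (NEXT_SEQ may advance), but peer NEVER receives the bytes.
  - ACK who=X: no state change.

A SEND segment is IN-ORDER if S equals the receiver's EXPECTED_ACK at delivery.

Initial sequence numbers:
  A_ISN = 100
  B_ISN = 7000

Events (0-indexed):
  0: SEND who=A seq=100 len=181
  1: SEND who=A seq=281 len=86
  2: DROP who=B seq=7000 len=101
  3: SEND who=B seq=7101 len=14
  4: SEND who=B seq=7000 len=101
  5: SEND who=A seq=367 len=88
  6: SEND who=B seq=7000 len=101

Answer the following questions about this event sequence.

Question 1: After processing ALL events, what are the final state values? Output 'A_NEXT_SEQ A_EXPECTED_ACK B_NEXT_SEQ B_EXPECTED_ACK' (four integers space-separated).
Answer: 455 7115 7115 455

Derivation:
After event 0: A_seq=281 A_ack=7000 B_seq=7000 B_ack=281
After event 1: A_seq=367 A_ack=7000 B_seq=7000 B_ack=367
After event 2: A_seq=367 A_ack=7000 B_seq=7101 B_ack=367
After event 3: A_seq=367 A_ack=7000 B_seq=7115 B_ack=367
After event 4: A_seq=367 A_ack=7115 B_seq=7115 B_ack=367
After event 5: A_seq=455 A_ack=7115 B_seq=7115 B_ack=455
After event 6: A_seq=455 A_ack=7115 B_seq=7115 B_ack=455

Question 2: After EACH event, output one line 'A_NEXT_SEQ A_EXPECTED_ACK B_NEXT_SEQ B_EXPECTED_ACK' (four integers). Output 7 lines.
281 7000 7000 281
367 7000 7000 367
367 7000 7101 367
367 7000 7115 367
367 7115 7115 367
455 7115 7115 455
455 7115 7115 455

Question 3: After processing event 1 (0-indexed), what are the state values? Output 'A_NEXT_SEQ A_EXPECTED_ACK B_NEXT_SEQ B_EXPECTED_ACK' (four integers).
After event 0: A_seq=281 A_ack=7000 B_seq=7000 B_ack=281
After event 1: A_seq=367 A_ack=7000 B_seq=7000 B_ack=367

367 7000 7000 367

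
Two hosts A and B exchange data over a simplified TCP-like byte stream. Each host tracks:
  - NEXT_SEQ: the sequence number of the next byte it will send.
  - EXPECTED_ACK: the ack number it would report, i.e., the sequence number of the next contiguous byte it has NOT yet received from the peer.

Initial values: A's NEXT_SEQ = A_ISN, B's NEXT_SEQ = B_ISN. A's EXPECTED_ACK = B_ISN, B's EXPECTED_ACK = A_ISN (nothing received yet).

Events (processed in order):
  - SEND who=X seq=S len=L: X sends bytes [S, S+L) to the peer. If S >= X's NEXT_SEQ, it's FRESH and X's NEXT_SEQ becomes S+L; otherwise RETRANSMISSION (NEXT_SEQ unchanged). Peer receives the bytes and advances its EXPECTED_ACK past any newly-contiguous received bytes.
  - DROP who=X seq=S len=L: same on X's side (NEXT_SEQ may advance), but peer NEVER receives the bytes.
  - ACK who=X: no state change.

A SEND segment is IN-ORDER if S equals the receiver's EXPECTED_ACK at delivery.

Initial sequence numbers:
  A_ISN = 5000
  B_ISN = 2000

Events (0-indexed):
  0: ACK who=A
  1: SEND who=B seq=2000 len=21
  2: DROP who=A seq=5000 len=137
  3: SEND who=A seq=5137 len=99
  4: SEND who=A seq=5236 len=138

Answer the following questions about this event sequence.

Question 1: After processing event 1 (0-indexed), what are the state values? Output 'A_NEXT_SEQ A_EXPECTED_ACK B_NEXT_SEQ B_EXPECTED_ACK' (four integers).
After event 0: A_seq=5000 A_ack=2000 B_seq=2000 B_ack=5000
After event 1: A_seq=5000 A_ack=2021 B_seq=2021 B_ack=5000

5000 2021 2021 5000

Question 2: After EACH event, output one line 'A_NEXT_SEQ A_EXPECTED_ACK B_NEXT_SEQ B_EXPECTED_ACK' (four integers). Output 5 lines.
5000 2000 2000 5000
5000 2021 2021 5000
5137 2021 2021 5000
5236 2021 2021 5000
5374 2021 2021 5000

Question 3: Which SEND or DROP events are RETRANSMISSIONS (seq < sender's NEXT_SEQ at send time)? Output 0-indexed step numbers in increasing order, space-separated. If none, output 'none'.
Step 1: SEND seq=2000 -> fresh
Step 2: DROP seq=5000 -> fresh
Step 3: SEND seq=5137 -> fresh
Step 4: SEND seq=5236 -> fresh

Answer: none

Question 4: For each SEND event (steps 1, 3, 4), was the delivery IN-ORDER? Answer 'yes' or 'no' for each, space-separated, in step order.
Step 1: SEND seq=2000 -> in-order
Step 3: SEND seq=5137 -> out-of-order
Step 4: SEND seq=5236 -> out-of-order

Answer: yes no no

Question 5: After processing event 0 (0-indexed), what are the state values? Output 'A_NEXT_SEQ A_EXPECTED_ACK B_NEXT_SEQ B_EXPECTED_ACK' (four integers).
After event 0: A_seq=5000 A_ack=2000 B_seq=2000 B_ack=5000

5000 2000 2000 5000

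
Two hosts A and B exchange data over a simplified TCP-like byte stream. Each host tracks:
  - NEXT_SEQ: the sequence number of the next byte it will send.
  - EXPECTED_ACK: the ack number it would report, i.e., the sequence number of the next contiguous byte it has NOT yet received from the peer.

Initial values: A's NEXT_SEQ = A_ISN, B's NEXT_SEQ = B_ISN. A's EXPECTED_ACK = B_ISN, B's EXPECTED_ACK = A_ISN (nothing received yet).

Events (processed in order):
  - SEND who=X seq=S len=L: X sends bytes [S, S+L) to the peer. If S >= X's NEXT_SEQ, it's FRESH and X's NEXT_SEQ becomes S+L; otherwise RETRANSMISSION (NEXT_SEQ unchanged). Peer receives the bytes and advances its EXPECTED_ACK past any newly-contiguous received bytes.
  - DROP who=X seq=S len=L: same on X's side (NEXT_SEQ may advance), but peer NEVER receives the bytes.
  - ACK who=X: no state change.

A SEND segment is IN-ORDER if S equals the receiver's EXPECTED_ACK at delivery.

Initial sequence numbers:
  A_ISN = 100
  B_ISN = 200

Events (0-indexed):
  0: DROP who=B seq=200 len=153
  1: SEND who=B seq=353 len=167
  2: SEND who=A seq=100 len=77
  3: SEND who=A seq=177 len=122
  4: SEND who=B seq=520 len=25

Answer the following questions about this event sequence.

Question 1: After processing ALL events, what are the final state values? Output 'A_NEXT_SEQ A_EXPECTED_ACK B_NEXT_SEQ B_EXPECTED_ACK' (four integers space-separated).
After event 0: A_seq=100 A_ack=200 B_seq=353 B_ack=100
After event 1: A_seq=100 A_ack=200 B_seq=520 B_ack=100
After event 2: A_seq=177 A_ack=200 B_seq=520 B_ack=177
After event 3: A_seq=299 A_ack=200 B_seq=520 B_ack=299
After event 4: A_seq=299 A_ack=200 B_seq=545 B_ack=299

Answer: 299 200 545 299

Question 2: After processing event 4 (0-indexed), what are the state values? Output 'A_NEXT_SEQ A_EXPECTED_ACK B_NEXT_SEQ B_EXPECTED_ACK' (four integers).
After event 0: A_seq=100 A_ack=200 B_seq=353 B_ack=100
After event 1: A_seq=100 A_ack=200 B_seq=520 B_ack=100
After event 2: A_seq=177 A_ack=200 B_seq=520 B_ack=177
After event 3: A_seq=299 A_ack=200 B_seq=520 B_ack=299
After event 4: A_seq=299 A_ack=200 B_seq=545 B_ack=299

299 200 545 299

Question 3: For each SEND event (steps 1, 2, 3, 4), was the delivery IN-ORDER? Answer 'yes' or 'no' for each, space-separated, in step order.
Step 1: SEND seq=353 -> out-of-order
Step 2: SEND seq=100 -> in-order
Step 3: SEND seq=177 -> in-order
Step 4: SEND seq=520 -> out-of-order

Answer: no yes yes no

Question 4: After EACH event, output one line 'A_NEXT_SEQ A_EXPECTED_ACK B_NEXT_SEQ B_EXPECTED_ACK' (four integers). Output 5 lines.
100 200 353 100
100 200 520 100
177 200 520 177
299 200 520 299
299 200 545 299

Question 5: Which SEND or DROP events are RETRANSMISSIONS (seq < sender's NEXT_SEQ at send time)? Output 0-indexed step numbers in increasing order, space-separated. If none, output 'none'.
Answer: none

Derivation:
Step 0: DROP seq=200 -> fresh
Step 1: SEND seq=353 -> fresh
Step 2: SEND seq=100 -> fresh
Step 3: SEND seq=177 -> fresh
Step 4: SEND seq=520 -> fresh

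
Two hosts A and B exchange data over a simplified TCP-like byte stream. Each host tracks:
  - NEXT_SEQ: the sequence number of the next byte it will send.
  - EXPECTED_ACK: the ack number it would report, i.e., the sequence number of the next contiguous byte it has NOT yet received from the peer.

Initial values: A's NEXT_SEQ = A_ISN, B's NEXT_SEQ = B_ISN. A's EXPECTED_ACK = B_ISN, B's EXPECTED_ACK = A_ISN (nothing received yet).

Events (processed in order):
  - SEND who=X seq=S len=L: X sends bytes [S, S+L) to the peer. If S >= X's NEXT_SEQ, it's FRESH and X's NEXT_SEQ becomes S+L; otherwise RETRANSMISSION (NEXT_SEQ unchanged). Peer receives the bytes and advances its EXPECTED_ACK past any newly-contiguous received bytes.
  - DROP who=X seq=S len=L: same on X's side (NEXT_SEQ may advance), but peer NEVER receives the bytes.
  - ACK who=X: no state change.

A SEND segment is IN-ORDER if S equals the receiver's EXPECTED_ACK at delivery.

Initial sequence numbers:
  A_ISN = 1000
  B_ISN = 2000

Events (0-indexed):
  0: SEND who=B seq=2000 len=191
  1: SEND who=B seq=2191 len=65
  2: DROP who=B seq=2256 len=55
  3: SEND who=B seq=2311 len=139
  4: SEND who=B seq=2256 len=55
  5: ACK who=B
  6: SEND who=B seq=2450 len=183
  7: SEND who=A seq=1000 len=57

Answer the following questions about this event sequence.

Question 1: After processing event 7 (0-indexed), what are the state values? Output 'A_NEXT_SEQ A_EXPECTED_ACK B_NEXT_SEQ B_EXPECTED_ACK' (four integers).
After event 0: A_seq=1000 A_ack=2191 B_seq=2191 B_ack=1000
After event 1: A_seq=1000 A_ack=2256 B_seq=2256 B_ack=1000
After event 2: A_seq=1000 A_ack=2256 B_seq=2311 B_ack=1000
After event 3: A_seq=1000 A_ack=2256 B_seq=2450 B_ack=1000
After event 4: A_seq=1000 A_ack=2450 B_seq=2450 B_ack=1000
After event 5: A_seq=1000 A_ack=2450 B_seq=2450 B_ack=1000
After event 6: A_seq=1000 A_ack=2633 B_seq=2633 B_ack=1000
After event 7: A_seq=1057 A_ack=2633 B_seq=2633 B_ack=1057

1057 2633 2633 1057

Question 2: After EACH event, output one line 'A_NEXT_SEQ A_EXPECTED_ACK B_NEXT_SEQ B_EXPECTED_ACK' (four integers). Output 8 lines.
1000 2191 2191 1000
1000 2256 2256 1000
1000 2256 2311 1000
1000 2256 2450 1000
1000 2450 2450 1000
1000 2450 2450 1000
1000 2633 2633 1000
1057 2633 2633 1057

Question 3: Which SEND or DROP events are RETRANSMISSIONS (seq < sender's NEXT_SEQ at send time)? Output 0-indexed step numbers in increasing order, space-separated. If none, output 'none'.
Step 0: SEND seq=2000 -> fresh
Step 1: SEND seq=2191 -> fresh
Step 2: DROP seq=2256 -> fresh
Step 3: SEND seq=2311 -> fresh
Step 4: SEND seq=2256 -> retransmit
Step 6: SEND seq=2450 -> fresh
Step 7: SEND seq=1000 -> fresh

Answer: 4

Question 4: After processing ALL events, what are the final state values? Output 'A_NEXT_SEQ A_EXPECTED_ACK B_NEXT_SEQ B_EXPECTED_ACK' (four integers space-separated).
After event 0: A_seq=1000 A_ack=2191 B_seq=2191 B_ack=1000
After event 1: A_seq=1000 A_ack=2256 B_seq=2256 B_ack=1000
After event 2: A_seq=1000 A_ack=2256 B_seq=2311 B_ack=1000
After event 3: A_seq=1000 A_ack=2256 B_seq=2450 B_ack=1000
After event 4: A_seq=1000 A_ack=2450 B_seq=2450 B_ack=1000
After event 5: A_seq=1000 A_ack=2450 B_seq=2450 B_ack=1000
After event 6: A_seq=1000 A_ack=2633 B_seq=2633 B_ack=1000
After event 7: A_seq=1057 A_ack=2633 B_seq=2633 B_ack=1057

Answer: 1057 2633 2633 1057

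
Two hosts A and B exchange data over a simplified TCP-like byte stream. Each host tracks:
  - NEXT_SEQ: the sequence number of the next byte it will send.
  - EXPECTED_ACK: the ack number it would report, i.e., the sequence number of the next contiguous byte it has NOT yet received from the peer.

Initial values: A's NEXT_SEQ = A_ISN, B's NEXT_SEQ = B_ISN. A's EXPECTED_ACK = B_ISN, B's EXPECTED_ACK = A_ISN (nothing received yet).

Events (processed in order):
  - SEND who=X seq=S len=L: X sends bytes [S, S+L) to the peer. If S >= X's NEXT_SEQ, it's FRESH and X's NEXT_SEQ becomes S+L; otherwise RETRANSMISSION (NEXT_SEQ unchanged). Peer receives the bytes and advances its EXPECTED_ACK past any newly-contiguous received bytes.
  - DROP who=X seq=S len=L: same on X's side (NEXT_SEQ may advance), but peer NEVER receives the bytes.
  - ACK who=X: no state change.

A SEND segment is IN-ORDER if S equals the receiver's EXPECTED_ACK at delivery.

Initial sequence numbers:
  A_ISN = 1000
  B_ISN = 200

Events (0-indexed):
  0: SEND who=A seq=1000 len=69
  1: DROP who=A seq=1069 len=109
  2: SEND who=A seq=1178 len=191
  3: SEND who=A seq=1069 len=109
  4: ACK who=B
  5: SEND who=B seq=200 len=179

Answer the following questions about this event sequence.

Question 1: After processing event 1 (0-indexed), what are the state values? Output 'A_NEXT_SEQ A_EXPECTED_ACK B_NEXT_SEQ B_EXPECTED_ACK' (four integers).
After event 0: A_seq=1069 A_ack=200 B_seq=200 B_ack=1069
After event 1: A_seq=1178 A_ack=200 B_seq=200 B_ack=1069

1178 200 200 1069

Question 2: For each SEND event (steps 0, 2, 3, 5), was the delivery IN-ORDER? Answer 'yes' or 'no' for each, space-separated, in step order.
Answer: yes no yes yes

Derivation:
Step 0: SEND seq=1000 -> in-order
Step 2: SEND seq=1178 -> out-of-order
Step 3: SEND seq=1069 -> in-order
Step 5: SEND seq=200 -> in-order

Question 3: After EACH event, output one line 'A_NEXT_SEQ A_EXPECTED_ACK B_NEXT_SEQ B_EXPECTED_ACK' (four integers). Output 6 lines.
1069 200 200 1069
1178 200 200 1069
1369 200 200 1069
1369 200 200 1369
1369 200 200 1369
1369 379 379 1369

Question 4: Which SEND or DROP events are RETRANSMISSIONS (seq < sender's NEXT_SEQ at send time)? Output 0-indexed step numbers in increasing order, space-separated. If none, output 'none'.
Answer: 3

Derivation:
Step 0: SEND seq=1000 -> fresh
Step 1: DROP seq=1069 -> fresh
Step 2: SEND seq=1178 -> fresh
Step 3: SEND seq=1069 -> retransmit
Step 5: SEND seq=200 -> fresh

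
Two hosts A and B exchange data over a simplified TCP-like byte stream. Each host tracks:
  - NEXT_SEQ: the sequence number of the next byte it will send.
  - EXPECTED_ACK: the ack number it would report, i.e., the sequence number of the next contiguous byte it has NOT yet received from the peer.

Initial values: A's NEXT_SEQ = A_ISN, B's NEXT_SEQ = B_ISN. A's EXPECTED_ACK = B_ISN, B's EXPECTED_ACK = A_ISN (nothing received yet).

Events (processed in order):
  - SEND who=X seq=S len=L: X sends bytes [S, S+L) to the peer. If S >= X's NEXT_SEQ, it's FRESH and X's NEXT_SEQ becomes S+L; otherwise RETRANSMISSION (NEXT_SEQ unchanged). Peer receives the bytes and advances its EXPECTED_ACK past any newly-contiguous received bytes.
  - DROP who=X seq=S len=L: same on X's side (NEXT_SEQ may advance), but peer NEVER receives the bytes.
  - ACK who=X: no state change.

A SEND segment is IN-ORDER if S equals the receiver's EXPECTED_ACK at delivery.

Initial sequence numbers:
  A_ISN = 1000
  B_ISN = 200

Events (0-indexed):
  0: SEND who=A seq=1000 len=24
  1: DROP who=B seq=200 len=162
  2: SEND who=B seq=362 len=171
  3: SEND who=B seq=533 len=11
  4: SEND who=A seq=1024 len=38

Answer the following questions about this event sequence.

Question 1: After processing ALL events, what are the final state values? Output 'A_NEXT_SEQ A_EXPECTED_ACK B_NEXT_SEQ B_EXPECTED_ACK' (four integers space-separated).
Answer: 1062 200 544 1062

Derivation:
After event 0: A_seq=1024 A_ack=200 B_seq=200 B_ack=1024
After event 1: A_seq=1024 A_ack=200 B_seq=362 B_ack=1024
After event 2: A_seq=1024 A_ack=200 B_seq=533 B_ack=1024
After event 3: A_seq=1024 A_ack=200 B_seq=544 B_ack=1024
After event 4: A_seq=1062 A_ack=200 B_seq=544 B_ack=1062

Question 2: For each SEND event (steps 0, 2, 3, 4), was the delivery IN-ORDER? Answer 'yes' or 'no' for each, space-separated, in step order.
Step 0: SEND seq=1000 -> in-order
Step 2: SEND seq=362 -> out-of-order
Step 3: SEND seq=533 -> out-of-order
Step 4: SEND seq=1024 -> in-order

Answer: yes no no yes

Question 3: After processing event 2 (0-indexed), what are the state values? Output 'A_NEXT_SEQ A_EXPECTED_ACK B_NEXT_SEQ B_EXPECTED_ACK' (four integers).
After event 0: A_seq=1024 A_ack=200 B_seq=200 B_ack=1024
After event 1: A_seq=1024 A_ack=200 B_seq=362 B_ack=1024
After event 2: A_seq=1024 A_ack=200 B_seq=533 B_ack=1024

1024 200 533 1024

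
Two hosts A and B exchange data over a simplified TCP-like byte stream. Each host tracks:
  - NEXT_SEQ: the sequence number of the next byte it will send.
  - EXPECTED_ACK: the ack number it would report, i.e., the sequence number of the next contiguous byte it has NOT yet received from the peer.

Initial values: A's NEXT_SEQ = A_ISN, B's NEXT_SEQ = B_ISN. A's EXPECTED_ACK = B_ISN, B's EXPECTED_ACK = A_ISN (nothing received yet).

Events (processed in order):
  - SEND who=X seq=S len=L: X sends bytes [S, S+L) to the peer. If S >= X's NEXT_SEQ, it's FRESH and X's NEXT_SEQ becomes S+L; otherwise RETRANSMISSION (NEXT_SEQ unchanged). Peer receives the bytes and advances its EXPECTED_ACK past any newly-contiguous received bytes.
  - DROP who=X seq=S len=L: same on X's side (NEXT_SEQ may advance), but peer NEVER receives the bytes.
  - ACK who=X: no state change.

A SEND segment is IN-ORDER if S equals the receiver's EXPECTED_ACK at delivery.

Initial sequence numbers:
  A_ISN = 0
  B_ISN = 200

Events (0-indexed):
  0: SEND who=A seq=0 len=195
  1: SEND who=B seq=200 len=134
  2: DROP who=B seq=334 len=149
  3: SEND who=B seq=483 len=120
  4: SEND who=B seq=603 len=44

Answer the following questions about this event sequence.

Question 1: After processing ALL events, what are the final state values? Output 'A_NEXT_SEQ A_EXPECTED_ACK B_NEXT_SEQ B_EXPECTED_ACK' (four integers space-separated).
After event 0: A_seq=195 A_ack=200 B_seq=200 B_ack=195
After event 1: A_seq=195 A_ack=334 B_seq=334 B_ack=195
After event 2: A_seq=195 A_ack=334 B_seq=483 B_ack=195
After event 3: A_seq=195 A_ack=334 B_seq=603 B_ack=195
After event 4: A_seq=195 A_ack=334 B_seq=647 B_ack=195

Answer: 195 334 647 195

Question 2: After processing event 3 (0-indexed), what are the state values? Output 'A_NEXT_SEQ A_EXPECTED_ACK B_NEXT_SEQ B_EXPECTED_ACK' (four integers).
After event 0: A_seq=195 A_ack=200 B_seq=200 B_ack=195
After event 1: A_seq=195 A_ack=334 B_seq=334 B_ack=195
After event 2: A_seq=195 A_ack=334 B_seq=483 B_ack=195
After event 3: A_seq=195 A_ack=334 B_seq=603 B_ack=195

195 334 603 195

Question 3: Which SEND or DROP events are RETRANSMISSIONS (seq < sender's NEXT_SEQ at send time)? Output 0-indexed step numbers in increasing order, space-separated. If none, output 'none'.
Answer: none

Derivation:
Step 0: SEND seq=0 -> fresh
Step 1: SEND seq=200 -> fresh
Step 2: DROP seq=334 -> fresh
Step 3: SEND seq=483 -> fresh
Step 4: SEND seq=603 -> fresh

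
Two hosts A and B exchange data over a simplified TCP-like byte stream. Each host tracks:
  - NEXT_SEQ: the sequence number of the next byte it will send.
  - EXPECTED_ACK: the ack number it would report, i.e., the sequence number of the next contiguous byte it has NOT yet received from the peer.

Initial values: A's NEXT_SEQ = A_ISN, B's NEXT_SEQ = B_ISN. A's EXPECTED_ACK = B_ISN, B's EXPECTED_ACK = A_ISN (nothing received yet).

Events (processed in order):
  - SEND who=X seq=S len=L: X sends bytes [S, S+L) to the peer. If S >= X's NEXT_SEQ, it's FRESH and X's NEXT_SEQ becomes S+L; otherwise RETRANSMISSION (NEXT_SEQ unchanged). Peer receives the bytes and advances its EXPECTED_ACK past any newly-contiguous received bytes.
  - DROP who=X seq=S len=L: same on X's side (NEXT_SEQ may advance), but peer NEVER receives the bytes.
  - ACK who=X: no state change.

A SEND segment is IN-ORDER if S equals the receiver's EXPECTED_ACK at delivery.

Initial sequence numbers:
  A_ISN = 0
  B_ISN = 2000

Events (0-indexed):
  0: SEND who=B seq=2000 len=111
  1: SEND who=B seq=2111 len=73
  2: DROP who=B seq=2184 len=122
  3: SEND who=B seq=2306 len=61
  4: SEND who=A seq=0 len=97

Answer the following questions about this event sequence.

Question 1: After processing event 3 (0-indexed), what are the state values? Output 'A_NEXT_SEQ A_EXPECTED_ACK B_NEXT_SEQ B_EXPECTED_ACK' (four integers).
After event 0: A_seq=0 A_ack=2111 B_seq=2111 B_ack=0
After event 1: A_seq=0 A_ack=2184 B_seq=2184 B_ack=0
After event 2: A_seq=0 A_ack=2184 B_seq=2306 B_ack=0
After event 3: A_seq=0 A_ack=2184 B_seq=2367 B_ack=0

0 2184 2367 0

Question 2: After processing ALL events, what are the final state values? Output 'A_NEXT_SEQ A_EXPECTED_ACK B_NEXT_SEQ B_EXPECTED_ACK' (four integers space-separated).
Answer: 97 2184 2367 97

Derivation:
After event 0: A_seq=0 A_ack=2111 B_seq=2111 B_ack=0
After event 1: A_seq=0 A_ack=2184 B_seq=2184 B_ack=0
After event 2: A_seq=0 A_ack=2184 B_seq=2306 B_ack=0
After event 3: A_seq=0 A_ack=2184 B_seq=2367 B_ack=0
After event 4: A_seq=97 A_ack=2184 B_seq=2367 B_ack=97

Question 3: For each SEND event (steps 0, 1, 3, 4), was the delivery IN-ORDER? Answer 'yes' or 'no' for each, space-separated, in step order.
Step 0: SEND seq=2000 -> in-order
Step 1: SEND seq=2111 -> in-order
Step 3: SEND seq=2306 -> out-of-order
Step 4: SEND seq=0 -> in-order

Answer: yes yes no yes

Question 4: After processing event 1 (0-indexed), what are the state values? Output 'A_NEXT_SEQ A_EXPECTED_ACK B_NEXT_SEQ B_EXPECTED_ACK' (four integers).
After event 0: A_seq=0 A_ack=2111 B_seq=2111 B_ack=0
After event 1: A_seq=0 A_ack=2184 B_seq=2184 B_ack=0

0 2184 2184 0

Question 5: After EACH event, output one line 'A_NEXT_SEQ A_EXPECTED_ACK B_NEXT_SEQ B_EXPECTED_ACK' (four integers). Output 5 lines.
0 2111 2111 0
0 2184 2184 0
0 2184 2306 0
0 2184 2367 0
97 2184 2367 97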